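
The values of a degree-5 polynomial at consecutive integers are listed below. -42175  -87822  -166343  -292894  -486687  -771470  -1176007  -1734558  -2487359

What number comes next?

-45647, -78521, -126551, -193793, -284783, -404537, -558551, -752801
-32874, -48030, -67242, -90990, -119754, -154014, -194250
-15156, -19212, -23748, -28764, -34260, -40236
-4056, -4536, -5016, -5496, -5976
-480, -480, -480, -480
Fifth differences constant at -480.
-5976 − 480 = -6456;  -40236 − 6456 = -46692;  -194250 − 46692 = -240942;  -752801 − 240942 = -993743;  -2487359 − 993743 = -3481102

-3481102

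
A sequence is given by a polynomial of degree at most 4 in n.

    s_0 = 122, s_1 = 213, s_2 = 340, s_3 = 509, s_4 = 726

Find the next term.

997

D1: 91 , 127 , 169 , 217
D2: 36 , 42 , 48
D3: 6 , 6
The third differences are constant (6).
48 + 6 = 54;  217 + 54 = 271;  726 + 271 = 997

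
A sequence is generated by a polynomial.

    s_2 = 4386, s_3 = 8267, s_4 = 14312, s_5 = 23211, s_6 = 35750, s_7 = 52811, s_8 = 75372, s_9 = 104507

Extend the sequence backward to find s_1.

2075

D1: 3881, 6045, 8899, 12539, 17061, 22561, 29135
D2: 2164, 2854, 3640, 4522, 5500, 6574
D3: 690, 786, 882, 978, 1074
D4: 96, 96, 96, 96
The fourth differences are constant at 96.
Work back: 690 − 96 = 594;  2164 − 594 = 1570;  3881 − 1570 = 2311;  4386 − 2311 = 2075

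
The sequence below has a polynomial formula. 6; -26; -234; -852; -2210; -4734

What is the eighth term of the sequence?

First differences: -32, -208, -618, -1358, -2524
Second differences: -176, -410, -740, -1166
Third differences: -234, -330, -426
Fourth differences: -96, -96
The fourth differences are constant (-96).
-426 − 96 = -522;  -1166 − 522 = -1688;  -2524 − 1688 = -4212;  -4734 − 4212 = -8946
-522 − 96 = -618;  -1688 − 618 = -2306;  -4212 − 2306 = -6518;  -8946 − 6518 = -15464

-15464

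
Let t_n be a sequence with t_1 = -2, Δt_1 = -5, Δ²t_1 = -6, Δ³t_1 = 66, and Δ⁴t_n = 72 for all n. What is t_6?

Build the table forward from the leading diagonal:
Fourth differences: 72  72  72  72  72  72
Third differences: 66  138  210  282  354  426
Second differences: -6  60  198  408  690  1044
First differences: -5  -11  49  247  655  1345
t: -2  -7  -18  31  278  933

933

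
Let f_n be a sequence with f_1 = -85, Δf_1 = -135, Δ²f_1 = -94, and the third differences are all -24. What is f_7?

Build the table forward from the leading diagonal:
Third differences: -24  -24  -24  -24  -24  -24  -24
Second differences: -94  -118  -142  -166  -190  -214  -238
First differences: -135  -229  -347  -489  -655  -845  -1059
f: -85  -220  -449  -796  -1285  -1940  -2785

-2785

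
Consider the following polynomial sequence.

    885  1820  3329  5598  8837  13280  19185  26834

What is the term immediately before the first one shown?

935, 1509, 2269, 3239, 4443, 5905, 7649
574, 760, 970, 1204, 1462, 1744
186, 210, 234, 258, 282
24, 24, 24, 24
The fourth differences are constant at 24.
Work back: 186 − 24 = 162;  574 − 162 = 412;  935 − 412 = 523;  885 − 523 = 362

362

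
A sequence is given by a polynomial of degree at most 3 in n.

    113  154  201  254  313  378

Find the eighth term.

526

41  47  53  59  65
6  6  6  6
Constant second difference = 6, so extend:
65 + 6 = 71;  378 + 71 = 449
71 + 6 = 77;  449 + 77 = 526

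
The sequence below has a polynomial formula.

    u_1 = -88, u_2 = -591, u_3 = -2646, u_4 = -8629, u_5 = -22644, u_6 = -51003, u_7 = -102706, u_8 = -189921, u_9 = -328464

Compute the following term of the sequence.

First differences: -503, -2055, -5983, -14015, -28359, -51703, -87215, -138543
Second differences: -1552, -3928, -8032, -14344, -23344, -35512, -51328
Third differences: -2376, -4104, -6312, -9000, -12168, -15816
Fourth differences: -1728, -2208, -2688, -3168, -3648
Fifth differences: -480, -480, -480, -480
Constant fifth difference = -480, so extend:
-3648 − 480 = -4128;  -15816 − 4128 = -19944;  -51328 − 19944 = -71272;  -138543 − 71272 = -209815;  -328464 − 209815 = -538279

-538279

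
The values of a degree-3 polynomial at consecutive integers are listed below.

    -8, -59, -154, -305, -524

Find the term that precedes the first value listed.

D1: -51  -95  -151  -219
D2: -44  -56  -68
D3: -12  -12
The third differences are constant at -12.
Work back: -44 + 12 = -32;  -51 + 32 = -19;  -8 + 19 = 11

11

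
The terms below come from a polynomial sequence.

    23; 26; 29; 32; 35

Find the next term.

Δ: 3 , 3 , 3 , 3
Constant first difference = 3, so extend:
35 + 3 = 38

38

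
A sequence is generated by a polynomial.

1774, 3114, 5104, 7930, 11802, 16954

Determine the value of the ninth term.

42790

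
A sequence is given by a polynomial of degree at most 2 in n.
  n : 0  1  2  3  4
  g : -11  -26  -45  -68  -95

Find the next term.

First differences: -15, -19, -23, -27
Second differences: -4, -4, -4
The second differences are constant (-4).
-27 − 4 = -31;  -95 − 31 = -126

-126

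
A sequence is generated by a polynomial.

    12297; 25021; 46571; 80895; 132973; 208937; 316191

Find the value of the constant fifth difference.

120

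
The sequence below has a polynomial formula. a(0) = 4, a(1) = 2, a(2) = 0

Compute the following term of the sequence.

-2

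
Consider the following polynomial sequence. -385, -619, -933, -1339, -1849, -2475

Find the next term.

-3229

-234, -314, -406, -510, -626
-80, -92, -104, -116
-12, -12, -12
The third differences are constant (-12).
-116 − 12 = -128;  -626 − 128 = -754;  -2475 − 754 = -3229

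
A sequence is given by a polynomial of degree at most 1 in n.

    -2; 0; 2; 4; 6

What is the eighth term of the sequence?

D1: 2  2  2  2
First differences constant at 2.
6 + 2 = 8
8 + 2 = 10
10 + 2 = 12

12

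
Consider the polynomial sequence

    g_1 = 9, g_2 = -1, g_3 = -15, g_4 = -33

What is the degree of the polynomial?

2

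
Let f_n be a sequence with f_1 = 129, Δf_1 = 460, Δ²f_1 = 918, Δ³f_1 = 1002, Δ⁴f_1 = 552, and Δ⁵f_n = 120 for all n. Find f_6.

Build the table forward from the leading diagonal:
D5: 120, 120, 120, 120, 120, 120
D4: 552, 672, 792, 912, 1032, 1152
D3: 1002, 1554, 2226, 3018, 3930, 4962
D2: 918, 1920, 3474, 5700, 8718, 12648
D1: 460, 1378, 3298, 6772, 12472, 21190
f: 129, 589, 1967, 5265, 12037, 24509

24509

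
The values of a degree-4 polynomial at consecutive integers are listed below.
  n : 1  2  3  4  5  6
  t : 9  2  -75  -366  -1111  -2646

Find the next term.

-5403

-7  -77  -291  -745  -1535
-70  -214  -454  -790
-144  -240  -336
-96  -96
Fourth differences constant at -96.
-336 − 96 = -432;  -790 − 432 = -1222;  -1535 − 1222 = -2757;  -2646 − 2757 = -5403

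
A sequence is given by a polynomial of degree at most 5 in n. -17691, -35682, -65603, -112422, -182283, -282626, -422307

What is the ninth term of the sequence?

-862907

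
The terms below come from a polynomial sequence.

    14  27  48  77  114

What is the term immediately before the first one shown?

Δ: 13, 21, 29, 37
Δ²: 8, 8, 8
The second differences are constant at 8.
Work back: 13 − 8 = 5;  14 − 5 = 9

9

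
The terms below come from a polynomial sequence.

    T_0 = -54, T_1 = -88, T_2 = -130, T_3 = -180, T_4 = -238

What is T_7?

-460

First differences: -34  -42  -50  -58
Second differences: -8  -8  -8
Second differences constant at -8.
-58 − 8 = -66;  -238 − 66 = -304
-66 − 8 = -74;  -304 − 74 = -378
-74 − 8 = -82;  -378 − 82 = -460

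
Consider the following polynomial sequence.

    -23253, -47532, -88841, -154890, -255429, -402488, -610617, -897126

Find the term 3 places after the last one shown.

-2446473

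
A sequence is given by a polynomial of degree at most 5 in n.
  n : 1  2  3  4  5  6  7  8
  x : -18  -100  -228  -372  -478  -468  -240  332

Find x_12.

First differences: -82  -128  -144  -106  10  228  572
Second differences: -46  -16  38  116  218  344
Third differences: 30  54  78  102  126
Fourth differences: 24  24  24  24
Constant fourth difference = 24, so extend:
126 + 24 = 150;  344 + 150 = 494;  572 + 494 = 1066;  332 + 1066 = 1398
150 + 24 = 174;  494 + 174 = 668;  1066 + 668 = 1734;  1398 + 1734 = 3132
174 + 24 = 198;  668 + 198 = 866;  1734 + 866 = 2600;  3132 + 2600 = 5732
198 + 24 = 222;  866 + 222 = 1088;  2600 + 1088 = 3688;  5732 + 3688 = 9420

9420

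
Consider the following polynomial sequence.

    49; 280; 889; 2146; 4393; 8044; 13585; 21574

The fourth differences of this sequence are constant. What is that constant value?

First differences: 231, 609, 1257, 2247, 3651, 5541, 7989
Second differences: 378, 648, 990, 1404, 1890, 2448
Third differences: 270, 342, 414, 486, 558
Fourth differences: 72, 72, 72, 72

72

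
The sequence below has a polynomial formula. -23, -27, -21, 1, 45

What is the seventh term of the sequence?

Δ: -4, 6, 22, 44
Δ²: 10, 16, 22
Δ³: 6, 6
The third differences are constant (6).
22 + 6 = 28;  44 + 28 = 72;  45 + 72 = 117
28 + 6 = 34;  72 + 34 = 106;  117 + 106 = 223

223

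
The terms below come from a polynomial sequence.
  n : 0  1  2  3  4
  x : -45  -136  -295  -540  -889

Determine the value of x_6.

-1971

Δ: -91  -159  -245  -349
Δ²: -68  -86  -104
Δ³: -18  -18
Constant third difference = -18, so extend:
-104 − 18 = -122;  -349 − 122 = -471;  -889 − 471 = -1360
-122 − 18 = -140;  -471 − 140 = -611;  -1360 − 611 = -1971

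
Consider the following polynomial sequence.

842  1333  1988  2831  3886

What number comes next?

5177

491, 655, 843, 1055
164, 188, 212
24, 24
Constant third difference = 24, so extend:
212 + 24 = 236;  1055 + 236 = 1291;  3886 + 1291 = 5177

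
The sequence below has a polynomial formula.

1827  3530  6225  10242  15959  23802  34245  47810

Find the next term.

65067

1703, 2695, 4017, 5717, 7843, 10443, 13565
992, 1322, 1700, 2126, 2600, 3122
330, 378, 426, 474, 522
48, 48, 48, 48
Constant fourth difference = 48, so extend:
522 + 48 = 570;  3122 + 570 = 3692;  13565 + 3692 = 17257;  47810 + 17257 = 65067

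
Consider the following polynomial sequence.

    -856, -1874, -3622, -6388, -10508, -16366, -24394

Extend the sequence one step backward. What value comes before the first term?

-328

Δ: -1018  -1748  -2766  -4120  -5858  -8028
Δ²: -730  -1018  -1354  -1738  -2170
Δ³: -288  -336  -384  -432
Δ⁴: -48  -48  -48
The fourth differences are constant at -48.
Work back: -288 + 48 = -240;  -730 + 240 = -490;  -1018 + 490 = -528;  -856 + 528 = -328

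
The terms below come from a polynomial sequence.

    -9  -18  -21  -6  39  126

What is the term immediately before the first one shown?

-6

First differences: -9, -3, 15, 45, 87
Second differences: 6, 18, 30, 42
Third differences: 12, 12, 12
The third differences are constant at 12.
Work back: 6 − 12 = -6;  -9 + 6 = -3;  -9 + 3 = -6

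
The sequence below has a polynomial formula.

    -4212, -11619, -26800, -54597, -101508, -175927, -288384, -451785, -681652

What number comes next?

D1: -7407, -15181, -27797, -46911, -74419, -112457, -163401, -229867
D2: -7774, -12616, -19114, -27508, -38038, -50944, -66466
D3: -4842, -6498, -8394, -10530, -12906, -15522
D4: -1656, -1896, -2136, -2376, -2616
D5: -240, -240, -240, -240
Constant fifth difference = -240, so extend:
-2616 − 240 = -2856;  -15522 − 2856 = -18378;  -66466 − 18378 = -84844;  -229867 − 84844 = -314711;  -681652 − 314711 = -996363

-996363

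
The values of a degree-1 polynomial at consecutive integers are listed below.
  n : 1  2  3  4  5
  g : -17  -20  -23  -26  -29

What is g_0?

-3, -3, -3, -3
The first differences are constant at -3.
Work back: -17 + 3 = -14

-14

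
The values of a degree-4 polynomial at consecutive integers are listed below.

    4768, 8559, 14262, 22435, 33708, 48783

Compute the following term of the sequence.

68434

D1: 3791  5703  8173  11273  15075
D2: 1912  2470  3100  3802
D3: 558  630  702
D4: 72  72
Fourth differences constant at 72.
702 + 72 = 774;  3802 + 774 = 4576;  15075 + 4576 = 19651;  48783 + 19651 = 68434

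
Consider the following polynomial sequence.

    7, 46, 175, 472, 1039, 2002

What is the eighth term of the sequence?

5740

39, 129, 297, 567, 963
90, 168, 270, 396
78, 102, 126
24, 24
Fourth differences constant at 24.
126 + 24 = 150;  396 + 150 = 546;  963 + 546 = 1509;  2002 + 1509 = 3511
150 + 24 = 174;  546 + 174 = 720;  1509 + 720 = 2229;  3511 + 2229 = 5740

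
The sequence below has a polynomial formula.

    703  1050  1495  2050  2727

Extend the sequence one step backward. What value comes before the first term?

D1: 347, 445, 555, 677
D2: 98, 110, 122
D3: 12, 12
The third differences are constant at 12.
Work back: 98 − 12 = 86;  347 − 86 = 261;  703 − 261 = 442

442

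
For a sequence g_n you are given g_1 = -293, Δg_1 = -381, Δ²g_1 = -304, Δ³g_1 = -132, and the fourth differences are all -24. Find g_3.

-1359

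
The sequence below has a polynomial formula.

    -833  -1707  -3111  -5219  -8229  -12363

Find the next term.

First differences: -874 , -1404 , -2108 , -3010 , -4134
Second differences: -530 , -704 , -902 , -1124
Third differences: -174 , -198 , -222
Fourth differences: -24 , -24
Fourth differences constant at -24.
-222 − 24 = -246;  -1124 − 246 = -1370;  -4134 − 1370 = -5504;  -12363 − 5504 = -17867

-17867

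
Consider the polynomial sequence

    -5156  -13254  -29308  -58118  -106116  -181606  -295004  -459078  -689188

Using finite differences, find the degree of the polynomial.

5

Δ: -8098, -16054, -28810, -47998, -75490, -113398, -164074, -230110
Δ²: -7956, -12756, -19188, -27492, -37908, -50676, -66036
Δ³: -4800, -6432, -8304, -10416, -12768, -15360
Δ⁴: -1632, -1872, -2112, -2352, -2592
Δ⁵: -240, -240, -240, -240
The fifth differences are constant, so the polynomial has degree 5.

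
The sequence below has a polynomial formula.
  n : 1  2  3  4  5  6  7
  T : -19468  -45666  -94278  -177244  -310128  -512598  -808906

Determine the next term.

-1228368

First differences: -26198 , -48612 , -82966 , -132884 , -202470 , -296308
Second differences: -22414 , -34354 , -49918 , -69586 , -93838
Third differences: -11940 , -15564 , -19668 , -24252
Fourth differences: -3624 , -4104 , -4584
Fifth differences: -480 , -480
Constant fifth difference = -480, so extend:
-4584 − 480 = -5064;  -24252 − 5064 = -29316;  -93838 − 29316 = -123154;  -296308 − 123154 = -419462;  -808906 − 419462 = -1228368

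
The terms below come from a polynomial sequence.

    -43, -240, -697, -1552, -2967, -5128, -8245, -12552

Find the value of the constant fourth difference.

-24

Δ: -197, -457, -855, -1415, -2161, -3117, -4307
Δ²: -260, -398, -560, -746, -956, -1190
Δ³: -138, -162, -186, -210, -234
Δ⁴: -24, -24, -24, -24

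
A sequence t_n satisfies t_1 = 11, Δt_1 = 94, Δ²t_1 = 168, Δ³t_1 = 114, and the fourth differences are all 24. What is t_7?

Build the table forward from the leading diagonal:
D4: 24  24  24  24  24  24  24
D3: 114  138  162  186  210  234  258
D2: 168  282  420  582  768  978  1212
D1: 94  262  544  964  1546  2314  3292
t: 11  105  367  911  1875  3421  5735

5735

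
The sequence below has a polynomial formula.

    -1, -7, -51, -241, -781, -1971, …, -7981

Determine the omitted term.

Using the first 6 terms:
D1: -6  -44  -190  -540  -1190
D2: -38  -146  -350  -650
D3: -108  -204  -300
D4: -96  -96
Constant fourth difference = -96.
Extend forward: -300 − 96 = -396;  -650 − 396 = -1046;  -1190 − 1046 = -2236;  -1971 − 2236 = -4207

-4207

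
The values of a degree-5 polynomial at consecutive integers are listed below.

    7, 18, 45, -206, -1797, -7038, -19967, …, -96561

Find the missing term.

Using the first 7 terms:
D1: 11  27  -251  -1591  -5241  -12929
D2: 16  -278  -1340  -3650  -7688
D3: -294  -1062  -2310  -4038
D4: -768  -1248  -1728
D5: -480  -480
Constant fifth difference = -480.
Extend forward: -1728 − 480 = -2208;  -4038 − 2208 = -6246;  -7688 − 6246 = -13934;  -12929 − 13934 = -26863;  -19967 − 26863 = -46830

-46830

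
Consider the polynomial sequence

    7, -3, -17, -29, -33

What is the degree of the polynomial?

-10, -14, -12, -4
-4, 2, 8
6, 6
The third differences are constant, so the polynomial has degree 3.

3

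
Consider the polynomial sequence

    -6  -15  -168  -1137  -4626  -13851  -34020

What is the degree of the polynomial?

First differences: -9, -153, -969, -3489, -9225, -20169
Second differences: -144, -816, -2520, -5736, -10944
Third differences: -672, -1704, -3216, -5208
Fourth differences: -1032, -1512, -1992
Fifth differences: -480, -480
The fifth differences are constant, so the polynomial has degree 5.

5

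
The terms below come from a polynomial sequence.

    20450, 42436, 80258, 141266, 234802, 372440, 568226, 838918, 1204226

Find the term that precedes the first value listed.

8702

D1: 21986  37822  61008  93536  137638  195786  270692  365308
D2: 15836  23186  32528  44102  58148  74906  94616
D3: 7350  9342  11574  14046  16758  19710
D4: 1992  2232  2472  2712  2952
D5: 240  240  240  240
The fifth differences are constant at 240.
Work back: 1992 − 240 = 1752;  7350 − 1752 = 5598;  15836 − 5598 = 10238;  21986 − 10238 = 11748;  20450 − 11748 = 8702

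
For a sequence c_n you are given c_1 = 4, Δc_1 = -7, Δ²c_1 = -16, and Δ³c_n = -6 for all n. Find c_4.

-71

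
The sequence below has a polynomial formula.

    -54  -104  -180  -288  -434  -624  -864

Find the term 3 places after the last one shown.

-1944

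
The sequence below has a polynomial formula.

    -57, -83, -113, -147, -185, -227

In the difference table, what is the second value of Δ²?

D1: -26, -30, -34, -38, -42
D2: -4, -4, -4, -4

-4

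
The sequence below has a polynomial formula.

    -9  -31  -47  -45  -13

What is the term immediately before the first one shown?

Δ: -22  -16  2  32
Δ²: 6  18  30
Δ³: 12  12
The third differences are constant at 12.
Work back: 6 − 12 = -6;  -22 + 6 = -16;  -9 + 16 = 7

7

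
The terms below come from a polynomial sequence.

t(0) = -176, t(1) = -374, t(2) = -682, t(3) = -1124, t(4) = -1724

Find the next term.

D1: -198, -308, -442, -600
D2: -110, -134, -158
D3: -24, -24
Constant third difference = -24, so extend:
-158 − 24 = -182;  -600 − 182 = -782;  -1724 − 782 = -2506

-2506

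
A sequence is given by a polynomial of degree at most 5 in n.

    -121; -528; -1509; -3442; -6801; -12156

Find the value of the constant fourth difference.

First differences: -407, -981, -1933, -3359, -5355
Second differences: -574, -952, -1426, -1996
Third differences: -378, -474, -570
Fourth differences: -96, -96

-96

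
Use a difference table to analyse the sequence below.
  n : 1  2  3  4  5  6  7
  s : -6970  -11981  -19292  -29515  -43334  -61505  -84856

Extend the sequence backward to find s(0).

First differences: -5011  -7311  -10223  -13819  -18171  -23351
Second differences: -2300  -2912  -3596  -4352  -5180
Third differences: -612  -684  -756  -828
Fourth differences: -72  -72  -72
The fourth differences are constant at -72.
Work back: -612 + 72 = -540;  -2300 + 540 = -1760;  -5011 + 1760 = -3251;  -6970 + 3251 = -3719

-3719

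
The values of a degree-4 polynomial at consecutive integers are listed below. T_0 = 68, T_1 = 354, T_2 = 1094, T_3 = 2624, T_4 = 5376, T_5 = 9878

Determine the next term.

16754

Δ: 286 , 740 , 1530 , 2752 , 4502
Δ²: 454 , 790 , 1222 , 1750
Δ³: 336 , 432 , 528
Δ⁴: 96 , 96
Constant fourth difference = 96, so extend:
528 + 96 = 624;  1750 + 624 = 2374;  4502 + 2374 = 6876;  9878 + 6876 = 16754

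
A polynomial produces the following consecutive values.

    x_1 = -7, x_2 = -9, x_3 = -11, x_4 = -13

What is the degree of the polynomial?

First differences: -2, -2, -2
The first differences are constant, so the polynomial has degree 1.

1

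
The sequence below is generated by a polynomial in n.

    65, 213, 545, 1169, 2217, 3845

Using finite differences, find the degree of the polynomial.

148, 332, 624, 1048, 1628
184, 292, 424, 580
108, 132, 156
24, 24
The fourth differences are constant, so the polynomial has degree 4.

4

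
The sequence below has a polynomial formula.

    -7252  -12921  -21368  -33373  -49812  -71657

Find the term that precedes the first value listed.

-3677

First differences: -5669, -8447, -12005, -16439, -21845
Second differences: -2778, -3558, -4434, -5406
Third differences: -780, -876, -972
Fourth differences: -96, -96
The fourth differences are constant at -96.
Work back: -780 + 96 = -684;  -2778 + 684 = -2094;  -5669 + 2094 = -3575;  -7252 + 3575 = -3677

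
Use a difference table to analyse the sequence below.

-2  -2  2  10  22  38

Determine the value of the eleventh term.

178

Δ: 0  4  8  12  16
Δ²: 4  4  4  4
Second differences constant at 4.
16 + 4 = 20;  38 + 20 = 58
20 + 4 = 24;  58 + 24 = 82
24 + 4 = 28;  82 + 28 = 110
28 + 4 = 32;  110 + 32 = 142
32 + 4 = 36;  142 + 36 = 178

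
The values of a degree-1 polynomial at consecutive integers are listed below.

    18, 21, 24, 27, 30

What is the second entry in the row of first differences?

3

First differences: 3, 3, 3, 3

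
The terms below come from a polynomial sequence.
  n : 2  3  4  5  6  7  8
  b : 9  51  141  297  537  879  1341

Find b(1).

42, 90, 156, 240, 342, 462
48, 66, 84, 102, 120
18, 18, 18, 18
The third differences are constant at 18.
Work back: 48 − 18 = 30;  42 − 30 = 12;  9 − 12 = -3

-3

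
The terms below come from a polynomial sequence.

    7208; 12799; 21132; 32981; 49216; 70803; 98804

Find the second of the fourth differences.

Δ: 5591, 8333, 11849, 16235, 21587, 28001
Δ²: 2742, 3516, 4386, 5352, 6414
Δ³: 774, 870, 966, 1062
Δ⁴: 96, 96, 96

96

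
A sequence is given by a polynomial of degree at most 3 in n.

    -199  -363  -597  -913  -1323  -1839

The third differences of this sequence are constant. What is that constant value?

D1: -164, -234, -316, -410, -516
D2: -70, -82, -94, -106
D3: -12, -12, -12

-12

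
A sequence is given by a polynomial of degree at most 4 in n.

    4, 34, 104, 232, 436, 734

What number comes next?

30 , 70 , 128 , 204 , 298
40 , 58 , 76 , 94
18 , 18 , 18
Constant third difference = 18, so extend:
94 + 18 = 112;  298 + 112 = 410;  734 + 410 = 1144

1144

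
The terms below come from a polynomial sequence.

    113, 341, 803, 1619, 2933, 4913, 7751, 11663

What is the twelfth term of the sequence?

43211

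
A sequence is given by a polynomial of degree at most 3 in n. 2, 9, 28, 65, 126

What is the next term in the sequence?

217

Δ: 7 , 19 , 37 , 61
Δ²: 12 , 18 , 24
Δ³: 6 , 6
Constant third difference = 6, so extend:
24 + 6 = 30;  61 + 30 = 91;  126 + 91 = 217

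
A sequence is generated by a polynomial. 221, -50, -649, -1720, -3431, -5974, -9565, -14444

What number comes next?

-20875

Δ: -271, -599, -1071, -1711, -2543, -3591, -4879
Δ²: -328, -472, -640, -832, -1048, -1288
Δ³: -144, -168, -192, -216, -240
Δ⁴: -24, -24, -24, -24
Fourth differences constant at -24.
-240 − 24 = -264;  -1288 − 264 = -1552;  -4879 − 1552 = -6431;  -14444 − 6431 = -20875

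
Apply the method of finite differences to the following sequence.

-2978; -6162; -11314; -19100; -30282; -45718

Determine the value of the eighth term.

-93264

-3184  -5152  -7786  -11182  -15436
-1968  -2634  -3396  -4254
-666  -762  -858
-96  -96
Constant fourth difference = -96, so extend:
-858 − 96 = -954;  -4254 − 954 = -5208;  -15436 − 5208 = -20644;  -45718 − 20644 = -66362
-954 − 96 = -1050;  -5208 − 1050 = -6258;  -20644 − 6258 = -26902;  -66362 − 26902 = -93264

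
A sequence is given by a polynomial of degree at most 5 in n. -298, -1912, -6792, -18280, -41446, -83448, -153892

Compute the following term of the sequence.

D1: -1614  -4880  -11488  -23166  -42002  -70444
D2: -3266  -6608  -11678  -18836  -28442
D3: -3342  -5070  -7158  -9606
D4: -1728  -2088  -2448
D5: -360  -360
The fifth differences are constant (-360).
-2448 − 360 = -2808;  -9606 − 2808 = -12414;  -28442 − 12414 = -40856;  -70444 − 40856 = -111300;  -153892 − 111300 = -265192

-265192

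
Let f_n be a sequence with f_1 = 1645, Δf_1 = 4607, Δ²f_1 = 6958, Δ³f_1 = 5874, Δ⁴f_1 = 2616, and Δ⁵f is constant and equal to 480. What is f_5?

87933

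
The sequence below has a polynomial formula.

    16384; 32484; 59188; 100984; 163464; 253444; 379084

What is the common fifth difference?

120

D1: 16100, 26704, 41796, 62480, 89980, 125640
D2: 10604, 15092, 20684, 27500, 35660
D3: 4488, 5592, 6816, 8160
D4: 1104, 1224, 1344
D5: 120, 120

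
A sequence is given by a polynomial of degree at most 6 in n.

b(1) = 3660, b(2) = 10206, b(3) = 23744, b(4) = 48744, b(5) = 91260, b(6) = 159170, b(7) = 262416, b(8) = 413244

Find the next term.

626444

6546 , 13538 , 25000 , 42516 , 67910 , 103246 , 150828
6992 , 11462 , 17516 , 25394 , 35336 , 47582
4470 , 6054 , 7878 , 9942 , 12246
1584 , 1824 , 2064 , 2304
240 , 240 , 240
Constant fifth difference = 240, so extend:
2304 + 240 = 2544;  12246 + 2544 = 14790;  47582 + 14790 = 62372;  150828 + 62372 = 213200;  413244 + 213200 = 626444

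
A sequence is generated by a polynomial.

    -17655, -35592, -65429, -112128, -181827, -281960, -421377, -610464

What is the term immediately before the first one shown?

-17937, -29837, -46699, -69699, -100133, -139417, -189087
-11900, -16862, -23000, -30434, -39284, -49670
-4962, -6138, -7434, -8850, -10386
-1176, -1296, -1416, -1536
-120, -120, -120
The fifth differences are constant at -120.
Work back: -1176 + 120 = -1056;  -4962 + 1056 = -3906;  -11900 + 3906 = -7994;  -17937 + 7994 = -9943;  -17655 + 9943 = -7712

-7712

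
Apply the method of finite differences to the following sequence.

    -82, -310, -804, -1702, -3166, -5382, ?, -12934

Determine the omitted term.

Using the first 6 terms:
Δ: -228, -494, -898, -1464, -2216
Δ²: -266, -404, -566, -752
Δ³: -138, -162, -186
Δ⁴: -24, -24
Constant fourth difference = -24.
Extend forward: -186 − 24 = -210;  -752 − 210 = -962;  -2216 − 962 = -3178;  -5382 − 3178 = -8560

-8560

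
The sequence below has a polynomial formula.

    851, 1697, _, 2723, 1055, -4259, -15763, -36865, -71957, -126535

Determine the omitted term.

Using the last 7 terms:
First differences: -1668, -5314, -11504, -21102, -35092, -54578
Second differences: -3646, -6190, -9598, -13990, -19486
Third differences: -2544, -3408, -4392, -5496
Fourth differences: -864, -984, -1104
Fifth differences: -120, -120
Constant fifth difference = -120.
Extend backward: -864 + 120 = -744;  -2544 + 744 = -1800;  -3646 + 1800 = -1846;  -1668 + 1846 = 178;  2723 − 178 = 2545

2545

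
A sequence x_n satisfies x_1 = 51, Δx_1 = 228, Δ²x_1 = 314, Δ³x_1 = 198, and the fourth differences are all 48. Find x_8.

16851

Build the table forward from the leading diagonal:
D4: 48  48  48  48  48  48  48  48
D3: 198  246  294  342  390  438  486  534
D2: 314  512  758  1052  1394  1784  2222  2708
D1: 228  542  1054  1812  2864  4258  6042  8264
x: 51  279  821  1875  3687  6551  10809  16851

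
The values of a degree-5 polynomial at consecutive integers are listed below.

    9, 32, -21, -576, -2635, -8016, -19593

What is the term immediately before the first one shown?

Δ: 23  -53  -555  -2059  -5381  -11577
Δ²: -76  -502  -1504  -3322  -6196
Δ³: -426  -1002  -1818  -2874
Δ⁴: -576  -816  -1056
Δ⁵: -240  -240
The fifth differences are constant at -240.
Work back: -576 + 240 = -336;  -426 + 336 = -90;  -76 + 90 = 14;  23 − 14 = 9;  9 − 9 = 0

0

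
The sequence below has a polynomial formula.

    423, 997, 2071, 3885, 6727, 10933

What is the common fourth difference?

48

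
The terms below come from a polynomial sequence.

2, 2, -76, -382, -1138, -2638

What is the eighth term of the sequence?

D1: 0  -78  -306  -756  -1500
D2: -78  -228  -450  -744
D3: -150  -222  -294
D4: -72  -72
Fourth differences constant at -72.
-294 − 72 = -366;  -744 − 366 = -1110;  -1500 − 1110 = -2610;  -2638 − 2610 = -5248
-366 − 72 = -438;  -1110 − 438 = -1548;  -2610 − 1548 = -4158;  -5248 − 4158 = -9406

-9406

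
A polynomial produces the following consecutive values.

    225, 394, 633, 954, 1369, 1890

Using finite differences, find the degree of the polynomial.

3

Δ: 169, 239, 321, 415, 521
Δ²: 70, 82, 94, 106
Δ³: 12, 12, 12
The third differences are constant, so the polynomial has degree 3.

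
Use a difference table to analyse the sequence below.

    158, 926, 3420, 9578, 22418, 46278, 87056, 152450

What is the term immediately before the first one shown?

18

D1: 768, 2494, 6158, 12840, 23860, 40778, 65394
D2: 1726, 3664, 6682, 11020, 16918, 24616
D3: 1938, 3018, 4338, 5898, 7698
D4: 1080, 1320, 1560, 1800
D5: 240, 240, 240
The fifth differences are constant at 240.
Work back: 1080 − 240 = 840;  1938 − 840 = 1098;  1726 − 1098 = 628;  768 − 628 = 140;  158 − 140 = 18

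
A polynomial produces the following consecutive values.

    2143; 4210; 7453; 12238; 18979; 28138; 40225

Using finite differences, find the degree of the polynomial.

4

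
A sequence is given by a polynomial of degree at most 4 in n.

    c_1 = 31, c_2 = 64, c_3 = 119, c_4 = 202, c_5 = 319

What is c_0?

33  55  83  117
22  28  34
6  6
The third differences are constant at 6.
Work back: 22 − 6 = 16;  33 − 16 = 17;  31 − 17 = 14

14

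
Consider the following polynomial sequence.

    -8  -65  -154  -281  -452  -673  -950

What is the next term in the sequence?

-57  -89  -127  -171  -221  -277
-32  -38  -44  -50  -56
-6  -6  -6  -6
Constant third difference = -6, so extend:
-56 − 6 = -62;  -277 − 62 = -339;  -950 − 339 = -1289

-1289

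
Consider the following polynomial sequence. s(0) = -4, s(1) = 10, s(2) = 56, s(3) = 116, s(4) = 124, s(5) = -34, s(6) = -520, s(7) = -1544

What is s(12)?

14, 46, 60, 8, -158, -486, -1024
32, 14, -52, -166, -328, -538
-18, -66, -114, -162, -210
-48, -48, -48, -48
Fourth differences constant at -48.
-210 − 48 = -258;  -538 − 258 = -796;  -1024 − 796 = -1820;  -1544 − 1820 = -3364
-258 − 48 = -306;  -796 − 306 = -1102;  -1820 − 1102 = -2922;  -3364 − 2922 = -6286
-306 − 48 = -354;  -1102 − 354 = -1456;  -2922 − 1456 = -4378;  -6286 − 4378 = -10664
-354 − 48 = -402;  -1456 − 402 = -1858;  -4378 − 1858 = -6236;  -10664 − 6236 = -16900
-402 − 48 = -450;  -1858 − 450 = -2308;  -6236 − 2308 = -8544;  -16900 − 8544 = -25444

-25444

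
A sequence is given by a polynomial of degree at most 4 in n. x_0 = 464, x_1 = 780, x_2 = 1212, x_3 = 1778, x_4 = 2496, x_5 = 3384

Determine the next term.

4460

Δ: 316  432  566  718  888
Δ²: 116  134  152  170
Δ³: 18  18  18
The third differences are constant (18).
170 + 18 = 188;  888 + 188 = 1076;  3384 + 1076 = 4460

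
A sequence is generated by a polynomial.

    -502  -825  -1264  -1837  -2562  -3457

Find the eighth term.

-5829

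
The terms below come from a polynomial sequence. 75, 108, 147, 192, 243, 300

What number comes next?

D1: 33, 39, 45, 51, 57
D2: 6, 6, 6, 6
Second differences constant at 6.
57 + 6 = 63;  300 + 63 = 363

363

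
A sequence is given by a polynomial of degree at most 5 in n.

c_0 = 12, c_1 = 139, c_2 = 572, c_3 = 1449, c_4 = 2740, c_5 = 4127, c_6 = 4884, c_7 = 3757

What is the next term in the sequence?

-1156

Δ: 127 , 433 , 877 , 1291 , 1387 , 757 , -1127
Δ²: 306 , 444 , 414 , 96 , -630 , -1884
Δ³: 138 , -30 , -318 , -726 , -1254
Δ⁴: -168 , -288 , -408 , -528
Δ⁵: -120 , -120 , -120
The fifth differences are constant (-120).
-528 − 120 = -648;  -1254 − 648 = -1902;  -1884 − 1902 = -3786;  -1127 − 3786 = -4913;  3757 − 4913 = -1156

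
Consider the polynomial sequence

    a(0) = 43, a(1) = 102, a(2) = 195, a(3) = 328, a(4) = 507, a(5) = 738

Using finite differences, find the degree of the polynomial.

3

First differences: 59, 93, 133, 179, 231
Second differences: 34, 40, 46, 52
Third differences: 6, 6, 6
The third differences are constant, so the polynomial has degree 3.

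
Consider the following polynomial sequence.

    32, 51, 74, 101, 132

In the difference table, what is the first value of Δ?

19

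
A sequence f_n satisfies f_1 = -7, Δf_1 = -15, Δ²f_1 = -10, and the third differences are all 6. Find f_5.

Build the table forward from the leading diagonal:
Δ³: 6, 6, 6, 6, 6
Δ²: -10, -4, 2, 8, 14
Δ: -15, -25, -29, -27, -19
f: -7, -22, -47, -76, -103

-103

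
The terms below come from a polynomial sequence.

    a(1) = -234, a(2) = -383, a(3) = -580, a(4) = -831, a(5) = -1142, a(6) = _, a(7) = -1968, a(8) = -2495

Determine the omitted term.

Using the first 5 terms:
Δ: -149, -197, -251, -311
Δ²: -48, -54, -60
Δ³: -6, -6
Constant third difference = -6.
Extend forward: -60 − 6 = -66;  -311 − 66 = -377;  -1142 − 377 = -1519

-1519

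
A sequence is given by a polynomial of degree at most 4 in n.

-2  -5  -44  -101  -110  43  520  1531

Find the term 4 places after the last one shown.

Δ: -3, -39, -57, -9, 153, 477, 1011
Δ²: -36, -18, 48, 162, 324, 534
Δ³: 18, 66, 114, 162, 210
Δ⁴: 48, 48, 48, 48
Constant fourth difference = 48, so extend:
210 + 48 = 258;  534 + 258 = 792;  1011 + 792 = 1803;  1531 + 1803 = 3334
258 + 48 = 306;  792 + 306 = 1098;  1803 + 1098 = 2901;  3334 + 2901 = 6235
306 + 48 = 354;  1098 + 354 = 1452;  2901 + 1452 = 4353;  6235 + 4353 = 10588
354 + 48 = 402;  1452 + 402 = 1854;  4353 + 1854 = 6207;  10588 + 6207 = 16795

16795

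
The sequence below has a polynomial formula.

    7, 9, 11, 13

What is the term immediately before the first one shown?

5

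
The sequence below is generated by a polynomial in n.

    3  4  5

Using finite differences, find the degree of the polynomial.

1

First differences: 1, 1
The first differences are constant, so the polynomial has degree 1.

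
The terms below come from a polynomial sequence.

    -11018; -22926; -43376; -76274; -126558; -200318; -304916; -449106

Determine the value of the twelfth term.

-1652306

Δ: -11908  -20450  -32898  -50284  -73760  -104598  -144190
Δ²: -8542  -12448  -17386  -23476  -30838  -39592
Δ³: -3906  -4938  -6090  -7362  -8754
Δ⁴: -1032  -1152  -1272  -1392
Δ⁵: -120  -120  -120
Constant fifth difference = -120, so extend:
-1392 − 120 = -1512;  -8754 − 1512 = -10266;  -39592 − 10266 = -49858;  -144190 − 49858 = -194048;  -449106 − 194048 = -643154
-1512 − 120 = -1632;  -10266 − 1632 = -11898;  -49858 − 11898 = -61756;  -194048 − 61756 = -255804;  -643154 − 255804 = -898958
-1632 − 120 = -1752;  -11898 − 1752 = -13650;  -61756 − 13650 = -75406;  -255804 − 75406 = -331210;  -898958 − 331210 = -1230168
-1752 − 120 = -1872;  -13650 − 1872 = -15522;  -75406 − 15522 = -90928;  -331210 − 90928 = -422138;  -1230168 − 422138 = -1652306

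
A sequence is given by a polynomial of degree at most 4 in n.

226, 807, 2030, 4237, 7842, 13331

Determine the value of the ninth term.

47042

Δ: 581, 1223, 2207, 3605, 5489
Δ²: 642, 984, 1398, 1884
Δ³: 342, 414, 486
Δ⁴: 72, 72
Constant fourth difference = 72, so extend:
486 + 72 = 558;  1884 + 558 = 2442;  5489 + 2442 = 7931;  13331 + 7931 = 21262
558 + 72 = 630;  2442 + 630 = 3072;  7931 + 3072 = 11003;  21262 + 11003 = 32265
630 + 72 = 702;  3072 + 702 = 3774;  11003 + 3774 = 14777;  32265 + 14777 = 47042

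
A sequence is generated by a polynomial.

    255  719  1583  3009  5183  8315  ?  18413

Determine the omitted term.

Using the first 6 terms:
D1: 464  864  1426  2174  3132
D2: 400  562  748  958
D3: 162  186  210
D4: 24  24
Constant fourth difference = 24.
Extend forward: 210 + 24 = 234;  958 + 234 = 1192;  3132 + 1192 = 4324;  8315 + 4324 = 12639

12639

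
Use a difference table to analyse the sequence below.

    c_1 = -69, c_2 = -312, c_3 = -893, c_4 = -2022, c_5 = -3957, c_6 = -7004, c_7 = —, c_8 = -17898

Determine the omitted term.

Using the first 6 terms:
-243  -581  -1129  -1935  -3047
-338  -548  -806  -1112
-210  -258  -306
-48  -48
Constant fourth difference = -48.
Extend forward: -306 − 48 = -354;  -1112 − 354 = -1466;  -3047 − 1466 = -4513;  -7004 − 4513 = -11517

-11517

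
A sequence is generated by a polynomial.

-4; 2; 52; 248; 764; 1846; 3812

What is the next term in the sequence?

First differences: 6  50  196  516  1082  1966
Second differences: 44  146  320  566  884
Third differences: 102  174  246  318
Fourth differences: 72  72  72
The fourth differences are constant (72).
318 + 72 = 390;  884 + 390 = 1274;  1966 + 1274 = 3240;  3812 + 3240 = 7052

7052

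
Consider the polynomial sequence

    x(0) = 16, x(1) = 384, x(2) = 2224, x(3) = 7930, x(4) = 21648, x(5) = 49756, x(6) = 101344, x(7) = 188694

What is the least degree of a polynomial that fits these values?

5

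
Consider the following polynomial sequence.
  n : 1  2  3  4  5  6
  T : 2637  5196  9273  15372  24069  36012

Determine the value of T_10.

131724

D1: 2559, 4077, 6099, 8697, 11943
D2: 1518, 2022, 2598, 3246
D3: 504, 576, 648
D4: 72, 72
Constant fourth difference = 72, so extend:
648 + 72 = 720;  3246 + 720 = 3966;  11943 + 3966 = 15909;  36012 + 15909 = 51921
720 + 72 = 792;  3966 + 792 = 4758;  15909 + 4758 = 20667;  51921 + 20667 = 72588
792 + 72 = 864;  4758 + 864 = 5622;  20667 + 5622 = 26289;  72588 + 26289 = 98877
864 + 72 = 936;  5622 + 936 = 6558;  26289 + 6558 = 32847;  98877 + 32847 = 131724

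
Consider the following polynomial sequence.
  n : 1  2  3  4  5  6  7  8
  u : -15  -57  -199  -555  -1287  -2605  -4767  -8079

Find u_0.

Δ: -42  -142  -356  -732  -1318  -2162  -3312
Δ²: -100  -214  -376  -586  -844  -1150
Δ³: -114  -162  -210  -258  -306
Δ⁴: -48  -48  -48  -48
The fourth differences are constant at -48.
Work back: -114 + 48 = -66;  -100 + 66 = -34;  -42 + 34 = -8;  -15 + 8 = -7

-7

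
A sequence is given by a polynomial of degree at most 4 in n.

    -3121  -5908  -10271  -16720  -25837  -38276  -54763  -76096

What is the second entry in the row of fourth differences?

First differences: -2787, -4363, -6449, -9117, -12439, -16487, -21333
Second differences: -1576, -2086, -2668, -3322, -4048, -4846
Third differences: -510, -582, -654, -726, -798
Fourth differences: -72, -72, -72, -72

-72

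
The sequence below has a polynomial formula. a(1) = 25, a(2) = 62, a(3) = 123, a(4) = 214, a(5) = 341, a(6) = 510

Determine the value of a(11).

2195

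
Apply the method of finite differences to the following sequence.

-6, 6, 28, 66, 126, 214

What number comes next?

336

Δ: 12 , 22 , 38 , 60 , 88
Δ²: 10 , 16 , 22 , 28
Δ³: 6 , 6 , 6
Constant third difference = 6, so extend:
28 + 6 = 34;  88 + 34 = 122;  214 + 122 = 336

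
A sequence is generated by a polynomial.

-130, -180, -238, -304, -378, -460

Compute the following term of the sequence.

-550

D1: -50 , -58 , -66 , -74 , -82
D2: -8 , -8 , -8 , -8
Second differences constant at -8.
-82 − 8 = -90;  -460 − 90 = -550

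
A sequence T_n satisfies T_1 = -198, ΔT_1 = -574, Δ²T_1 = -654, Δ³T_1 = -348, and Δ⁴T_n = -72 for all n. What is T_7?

-21492

Build the table forward from the leading diagonal:
Δ⁴: -72  -72  -72  -72  -72  -72  -72
Δ³: -348  -420  -492  -564  -636  -708  -780
Δ²: -654  -1002  -1422  -1914  -2478  -3114  -3822
Δ: -574  -1228  -2230  -3652  -5566  -8044  -11158
T: -198  -772  -2000  -4230  -7882  -13448  -21492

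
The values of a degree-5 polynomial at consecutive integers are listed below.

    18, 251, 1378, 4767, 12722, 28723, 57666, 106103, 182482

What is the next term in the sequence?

Δ: 233 , 1127 , 3389 , 7955 , 16001 , 28943 , 48437 , 76379
Δ²: 894 , 2262 , 4566 , 8046 , 12942 , 19494 , 27942
Δ³: 1368 , 2304 , 3480 , 4896 , 6552 , 8448
Δ⁴: 936 , 1176 , 1416 , 1656 , 1896
Δ⁵: 240 , 240 , 240 , 240
Constant fifth difference = 240, so extend:
1896 + 240 = 2136;  8448 + 2136 = 10584;  27942 + 10584 = 38526;  76379 + 38526 = 114905;  182482 + 114905 = 297387

297387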